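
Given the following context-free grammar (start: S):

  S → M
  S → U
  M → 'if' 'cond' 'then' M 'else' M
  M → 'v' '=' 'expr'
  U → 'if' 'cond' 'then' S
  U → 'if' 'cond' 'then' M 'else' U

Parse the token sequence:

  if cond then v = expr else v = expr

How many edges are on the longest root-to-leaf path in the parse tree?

[S [M if cond then [M v = expr] else [M v = expr]]]

3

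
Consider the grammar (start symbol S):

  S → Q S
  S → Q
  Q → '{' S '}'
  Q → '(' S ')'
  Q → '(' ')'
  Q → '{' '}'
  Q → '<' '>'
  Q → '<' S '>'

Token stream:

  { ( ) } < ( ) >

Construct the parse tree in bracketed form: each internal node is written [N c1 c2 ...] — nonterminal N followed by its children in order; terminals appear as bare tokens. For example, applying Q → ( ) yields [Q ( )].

[S [Q { [S [Q ( )]] }] [S [Q < [S [Q ( )]] >]]]

S
Q S
{ S } S
{ Q } S
{ ( ) } S
{ ( ) } Q
{ ( ) } < S >
{ ( ) } < Q >
{ ( ) } < ( ) >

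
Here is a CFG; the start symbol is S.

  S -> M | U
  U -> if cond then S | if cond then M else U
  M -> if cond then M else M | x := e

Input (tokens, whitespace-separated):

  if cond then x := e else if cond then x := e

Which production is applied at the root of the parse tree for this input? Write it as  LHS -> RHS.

[S [U if cond then [M x := e] else [U if cond then [S [M x := e]]]]]

S -> U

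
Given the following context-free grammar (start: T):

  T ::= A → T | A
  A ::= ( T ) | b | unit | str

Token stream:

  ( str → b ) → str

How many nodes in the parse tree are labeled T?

[T [A ( [T [A str] → [T [A b]]] )] → [T [A str]]]

4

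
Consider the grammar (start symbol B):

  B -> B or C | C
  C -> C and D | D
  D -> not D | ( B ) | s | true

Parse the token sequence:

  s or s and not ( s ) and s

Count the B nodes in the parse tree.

3

[B [B [C [D s]]] or [C [C [C [D s]] and [D not [D ( [B [C [D s]]] )]]] and [D s]]]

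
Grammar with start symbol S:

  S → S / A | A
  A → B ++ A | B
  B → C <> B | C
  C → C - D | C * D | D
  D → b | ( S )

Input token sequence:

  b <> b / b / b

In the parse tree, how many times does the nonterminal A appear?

3

[S [S [S [A [B [C [D b]] <> [B [C [D b]]]]]] / [A [B [C [D b]]]]] / [A [B [C [D b]]]]]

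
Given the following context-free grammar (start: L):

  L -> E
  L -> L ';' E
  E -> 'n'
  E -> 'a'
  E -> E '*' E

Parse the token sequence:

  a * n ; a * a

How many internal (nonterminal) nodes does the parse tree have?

8

[L [L [E [E a] * [E n]]] ; [E [E a] * [E a]]]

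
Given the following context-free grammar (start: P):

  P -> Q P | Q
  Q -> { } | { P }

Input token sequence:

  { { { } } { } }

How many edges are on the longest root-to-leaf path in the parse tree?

6

[P [Q { [P [Q { [P [Q { }]] }] [P [Q { }]]] }]]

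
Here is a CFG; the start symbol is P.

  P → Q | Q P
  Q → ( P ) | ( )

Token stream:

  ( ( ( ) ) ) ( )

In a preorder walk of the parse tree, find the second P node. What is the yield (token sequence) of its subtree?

[P [Q ( [P [Q ( [P [Q ( )]] )]] )] [P [Q ( )]]]

( ( ) )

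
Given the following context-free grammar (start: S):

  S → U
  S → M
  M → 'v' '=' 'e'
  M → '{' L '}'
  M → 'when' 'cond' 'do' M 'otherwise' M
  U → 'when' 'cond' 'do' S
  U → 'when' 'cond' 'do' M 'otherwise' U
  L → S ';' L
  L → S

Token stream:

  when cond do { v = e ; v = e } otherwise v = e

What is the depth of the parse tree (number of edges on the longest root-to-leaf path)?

[S [M when cond do [M { [L [S [M v = e]] ; [L [S [M v = e]]]] }] otherwise [M v = e]]]

7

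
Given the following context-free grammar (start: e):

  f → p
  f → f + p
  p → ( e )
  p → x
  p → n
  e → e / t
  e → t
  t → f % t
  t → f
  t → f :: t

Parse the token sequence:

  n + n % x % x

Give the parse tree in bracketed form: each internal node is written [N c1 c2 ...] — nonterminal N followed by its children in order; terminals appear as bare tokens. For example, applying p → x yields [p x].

[e [t [f [f [p n]] + [p n]] % [t [f [p x]] % [t [f [p x]]]]]]

e
t
f % t
f + p % t
p + p % t
n + p % t
n + n % t
n + n % f % t
n + n % p % t
n + n % x % t
n + n % x % f
n + n % x % p
n + n % x % x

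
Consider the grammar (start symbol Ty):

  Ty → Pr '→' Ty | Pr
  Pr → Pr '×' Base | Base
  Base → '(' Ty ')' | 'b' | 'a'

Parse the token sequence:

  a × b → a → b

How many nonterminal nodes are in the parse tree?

11

[Ty [Pr [Pr [Base a]] × [Base b]] → [Ty [Pr [Base a]] → [Ty [Pr [Base b]]]]]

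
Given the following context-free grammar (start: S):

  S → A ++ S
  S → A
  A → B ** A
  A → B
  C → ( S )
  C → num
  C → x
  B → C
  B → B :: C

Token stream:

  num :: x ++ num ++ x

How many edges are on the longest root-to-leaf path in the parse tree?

[S [A [B [B [C num]] :: [C x]]] ++ [S [A [B [C num]]] ++ [S [A [B [C x]]]]]]

6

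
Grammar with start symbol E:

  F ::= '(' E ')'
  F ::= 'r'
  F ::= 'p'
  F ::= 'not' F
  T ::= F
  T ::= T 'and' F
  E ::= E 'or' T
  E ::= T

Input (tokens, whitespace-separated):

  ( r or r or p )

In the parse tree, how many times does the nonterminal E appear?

[E [T [F ( [E [E [E [T [F r]]] or [T [F r]]] or [T [F p]]] )]]]

4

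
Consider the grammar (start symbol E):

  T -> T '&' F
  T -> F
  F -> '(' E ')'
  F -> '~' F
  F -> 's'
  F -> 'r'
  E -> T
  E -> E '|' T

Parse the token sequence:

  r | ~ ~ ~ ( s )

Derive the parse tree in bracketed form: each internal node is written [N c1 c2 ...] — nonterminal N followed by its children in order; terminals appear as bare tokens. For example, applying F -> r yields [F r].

E
E | T
T | T
F | T
r | T
r | F
r | ~ F
r | ~ ~ F
r | ~ ~ ~ F
r | ~ ~ ~ ( E )
r | ~ ~ ~ ( T )
r | ~ ~ ~ ( F )
r | ~ ~ ~ ( s )

[E [E [T [F r]]] | [T [F ~ [F ~ [F ~ [F ( [E [T [F s]]] )]]]]]]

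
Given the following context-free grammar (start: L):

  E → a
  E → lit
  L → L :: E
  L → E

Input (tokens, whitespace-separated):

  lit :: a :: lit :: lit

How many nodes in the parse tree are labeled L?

4

[L [L [L [L [E lit]] :: [E a]] :: [E lit]] :: [E lit]]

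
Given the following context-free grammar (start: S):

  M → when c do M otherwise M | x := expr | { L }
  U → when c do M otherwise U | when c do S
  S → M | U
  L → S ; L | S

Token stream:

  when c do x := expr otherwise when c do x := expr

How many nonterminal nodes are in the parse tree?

[S [U when c do [M x := expr] otherwise [U when c do [S [M x := expr]]]]]

6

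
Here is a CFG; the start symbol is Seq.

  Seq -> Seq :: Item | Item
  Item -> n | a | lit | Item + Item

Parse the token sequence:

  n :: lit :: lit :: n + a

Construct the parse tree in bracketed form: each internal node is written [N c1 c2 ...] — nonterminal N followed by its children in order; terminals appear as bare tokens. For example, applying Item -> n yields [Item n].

Seq
Seq :: Item
Seq :: Item :: Item
Seq :: Item :: Item :: Item
Item :: Item :: Item :: Item
n :: Item :: Item :: Item
n :: lit :: Item :: Item
n :: lit :: lit :: Item
n :: lit :: lit :: Item + Item
n :: lit :: lit :: n + Item
n :: lit :: lit :: n + a

[Seq [Seq [Seq [Seq [Item n]] :: [Item lit]] :: [Item lit]] :: [Item [Item n] + [Item a]]]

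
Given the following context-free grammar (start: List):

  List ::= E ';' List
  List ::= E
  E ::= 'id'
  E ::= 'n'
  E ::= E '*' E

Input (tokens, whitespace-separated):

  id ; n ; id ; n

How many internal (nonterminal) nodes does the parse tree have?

[List [E id] ; [List [E n] ; [List [E id] ; [List [E n]]]]]

8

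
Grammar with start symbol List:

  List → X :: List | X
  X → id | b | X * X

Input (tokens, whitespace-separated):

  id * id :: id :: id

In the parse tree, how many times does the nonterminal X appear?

5

[List [X [X id] * [X id]] :: [List [X id] :: [List [X id]]]]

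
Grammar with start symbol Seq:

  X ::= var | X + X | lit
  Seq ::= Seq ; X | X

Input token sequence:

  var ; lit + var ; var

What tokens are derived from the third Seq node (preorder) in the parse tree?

var

[Seq [Seq [Seq [X var]] ; [X [X lit] + [X var]]] ; [X var]]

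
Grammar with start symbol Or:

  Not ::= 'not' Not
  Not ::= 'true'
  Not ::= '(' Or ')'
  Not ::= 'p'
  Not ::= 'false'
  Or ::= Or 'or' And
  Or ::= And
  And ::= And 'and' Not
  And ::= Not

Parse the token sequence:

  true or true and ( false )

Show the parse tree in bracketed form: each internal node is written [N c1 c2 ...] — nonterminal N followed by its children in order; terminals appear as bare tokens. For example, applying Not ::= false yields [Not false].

Or
Or or And
And or And
Not or And
true or And
true or And and Not
true or Not and Not
true or true and Not
true or true and ( Or )
true or true and ( And )
true or true and ( Not )
true or true and ( false )

[Or [Or [And [Not true]]] or [And [And [Not true]] and [Not ( [Or [And [Not false]]] )]]]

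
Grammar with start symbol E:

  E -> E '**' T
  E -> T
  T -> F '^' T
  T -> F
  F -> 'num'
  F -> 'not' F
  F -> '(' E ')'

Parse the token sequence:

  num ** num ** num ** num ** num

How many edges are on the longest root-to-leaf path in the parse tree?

[E [E [E [E [E [T [F num]]] ** [T [F num]]] ** [T [F num]]] ** [T [F num]]] ** [T [F num]]]

7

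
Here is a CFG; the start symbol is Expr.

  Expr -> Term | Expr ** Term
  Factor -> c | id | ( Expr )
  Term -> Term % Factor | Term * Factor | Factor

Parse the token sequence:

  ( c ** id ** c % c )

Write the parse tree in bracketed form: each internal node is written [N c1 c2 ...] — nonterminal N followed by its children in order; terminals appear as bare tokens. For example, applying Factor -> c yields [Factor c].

Expr
Term
Factor
( Expr )
( Expr ** Term )
( Expr ** Term ** Term )
( Term ** Term ** Term )
( Factor ** Term ** Term )
( c ** Term ** Term )
( c ** Factor ** Term )
( c ** id ** Term )
( c ** id ** Term % Factor )
( c ** id ** Factor % Factor )
( c ** id ** c % Factor )
( c ** id ** c % c )

[Expr [Term [Factor ( [Expr [Expr [Expr [Term [Factor c]]] ** [Term [Factor id]]] ** [Term [Term [Factor c]] % [Factor c]]] )]]]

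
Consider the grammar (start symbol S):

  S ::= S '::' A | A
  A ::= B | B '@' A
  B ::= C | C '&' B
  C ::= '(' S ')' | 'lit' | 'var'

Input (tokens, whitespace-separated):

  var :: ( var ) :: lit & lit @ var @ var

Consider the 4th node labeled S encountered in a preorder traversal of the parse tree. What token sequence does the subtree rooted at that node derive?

var

[S [S [S [A [B [C var]]]] :: [A [B [C ( [S [A [B [C var]]]] )]]]] :: [A [B [C lit] & [B [C lit]]] @ [A [B [C var]] @ [A [B [C var]]]]]]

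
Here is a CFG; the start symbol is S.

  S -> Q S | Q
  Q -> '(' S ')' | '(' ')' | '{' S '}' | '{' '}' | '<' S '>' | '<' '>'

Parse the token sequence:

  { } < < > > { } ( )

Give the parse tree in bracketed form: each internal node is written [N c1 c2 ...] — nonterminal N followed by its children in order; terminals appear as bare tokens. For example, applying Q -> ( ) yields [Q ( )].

[S [Q { }] [S [Q < [S [Q < >]] >] [S [Q { }] [S [Q ( )]]]]]

S
Q S
{ } S
{ } Q S
{ } < S > S
{ } < Q > S
{ } < < > > S
{ } < < > > Q S
{ } < < > > { } S
{ } < < > > { } Q
{ } < < > > { } ( )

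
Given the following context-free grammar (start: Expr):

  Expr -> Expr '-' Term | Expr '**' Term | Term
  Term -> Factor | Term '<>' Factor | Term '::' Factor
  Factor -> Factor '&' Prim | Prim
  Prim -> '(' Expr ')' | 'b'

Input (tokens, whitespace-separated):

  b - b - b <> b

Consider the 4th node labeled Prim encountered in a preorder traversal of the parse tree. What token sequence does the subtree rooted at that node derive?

[Expr [Expr [Expr [Term [Factor [Prim b]]]] - [Term [Factor [Prim b]]]] - [Term [Term [Factor [Prim b]]] <> [Factor [Prim b]]]]

b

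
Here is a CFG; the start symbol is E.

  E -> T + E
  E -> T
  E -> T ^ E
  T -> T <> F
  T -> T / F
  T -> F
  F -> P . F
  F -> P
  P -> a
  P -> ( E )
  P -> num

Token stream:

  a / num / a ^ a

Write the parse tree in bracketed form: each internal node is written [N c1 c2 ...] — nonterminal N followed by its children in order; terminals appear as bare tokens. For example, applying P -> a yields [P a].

E
T ^ E
T / F ^ E
T / F / F ^ E
F / F / F ^ E
P / F / F ^ E
a / F / F ^ E
a / P / F ^ E
a / num / F ^ E
a / num / P ^ E
a / num / a ^ E
a / num / a ^ T
a / num / a ^ F
a / num / a ^ P
a / num / a ^ a

[E [T [T [T [F [P a]]] / [F [P num]]] / [F [P a]]] ^ [E [T [F [P a]]]]]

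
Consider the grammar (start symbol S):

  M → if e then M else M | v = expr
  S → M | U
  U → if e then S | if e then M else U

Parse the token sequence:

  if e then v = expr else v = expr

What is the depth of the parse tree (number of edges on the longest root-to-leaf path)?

3

[S [M if e then [M v = expr] else [M v = expr]]]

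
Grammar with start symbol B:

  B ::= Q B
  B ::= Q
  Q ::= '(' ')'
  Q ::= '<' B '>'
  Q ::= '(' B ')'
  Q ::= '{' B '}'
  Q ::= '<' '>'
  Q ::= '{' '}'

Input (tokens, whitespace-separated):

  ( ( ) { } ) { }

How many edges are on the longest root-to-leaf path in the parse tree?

5

[B [Q ( [B [Q ( )] [B [Q { }]]] )] [B [Q { }]]]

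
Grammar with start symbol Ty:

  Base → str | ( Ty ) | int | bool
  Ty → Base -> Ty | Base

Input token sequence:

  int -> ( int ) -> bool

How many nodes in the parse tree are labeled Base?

[Ty [Base int] -> [Ty [Base ( [Ty [Base int]] )] -> [Ty [Base bool]]]]

4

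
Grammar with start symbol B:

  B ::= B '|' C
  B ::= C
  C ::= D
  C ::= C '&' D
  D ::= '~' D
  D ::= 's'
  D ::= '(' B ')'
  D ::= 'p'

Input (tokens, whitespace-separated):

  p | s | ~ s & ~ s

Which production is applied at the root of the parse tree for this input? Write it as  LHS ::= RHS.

B ::= B '|' C

[B [B [B [C [D p]]] | [C [D s]]] | [C [C [D ~ [D s]]] & [D ~ [D s]]]]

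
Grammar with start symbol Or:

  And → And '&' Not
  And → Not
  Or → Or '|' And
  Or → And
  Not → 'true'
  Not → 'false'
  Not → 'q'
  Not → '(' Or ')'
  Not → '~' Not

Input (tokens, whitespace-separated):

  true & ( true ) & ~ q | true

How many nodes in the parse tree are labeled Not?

[Or [Or [And [And [And [Not true]] & [Not ( [Or [And [Not true]]] )]] & [Not ~ [Not q]]]] | [And [Not true]]]

6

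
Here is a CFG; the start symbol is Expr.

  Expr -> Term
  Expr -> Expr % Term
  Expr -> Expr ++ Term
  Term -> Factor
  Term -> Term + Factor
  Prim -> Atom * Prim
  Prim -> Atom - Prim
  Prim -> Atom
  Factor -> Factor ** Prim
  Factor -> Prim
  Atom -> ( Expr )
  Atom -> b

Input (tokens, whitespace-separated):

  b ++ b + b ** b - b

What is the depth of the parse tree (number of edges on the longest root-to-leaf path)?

[Expr [Expr [Term [Factor [Prim [Atom b]]]]] ++ [Term [Term [Factor [Prim [Atom b]]]] + [Factor [Factor [Prim [Atom b]]] ** [Prim [Atom b] - [Prim [Atom b]]]]]]

6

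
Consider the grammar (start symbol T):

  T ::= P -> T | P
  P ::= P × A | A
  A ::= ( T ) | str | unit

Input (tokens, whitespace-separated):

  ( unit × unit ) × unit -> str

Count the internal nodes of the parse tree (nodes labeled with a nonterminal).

[T [P [P [A ( [T [P [P [A unit]] × [A unit]]] )]] × [A unit]] -> [T [P [A str]]]]

13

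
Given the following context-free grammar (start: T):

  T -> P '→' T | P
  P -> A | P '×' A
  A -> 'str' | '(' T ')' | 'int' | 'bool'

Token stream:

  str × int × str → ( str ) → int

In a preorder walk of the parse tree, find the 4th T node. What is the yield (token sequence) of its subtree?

[T [P [P [P [A str]] × [A int]] × [A str]] → [T [P [A ( [T [P [A str]]] )]] → [T [P [A int]]]]]

int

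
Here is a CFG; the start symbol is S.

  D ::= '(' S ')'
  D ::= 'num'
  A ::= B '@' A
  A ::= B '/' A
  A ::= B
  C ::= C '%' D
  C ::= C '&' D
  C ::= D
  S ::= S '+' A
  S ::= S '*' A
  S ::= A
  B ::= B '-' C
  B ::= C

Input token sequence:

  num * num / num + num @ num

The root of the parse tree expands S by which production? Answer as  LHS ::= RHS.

[S [S [S [A [B [C [D num]]]]] * [A [B [C [D num]]] / [A [B [C [D num]]]]]] + [A [B [C [D num]]] @ [A [B [C [D num]]]]]]

S ::= S '+' A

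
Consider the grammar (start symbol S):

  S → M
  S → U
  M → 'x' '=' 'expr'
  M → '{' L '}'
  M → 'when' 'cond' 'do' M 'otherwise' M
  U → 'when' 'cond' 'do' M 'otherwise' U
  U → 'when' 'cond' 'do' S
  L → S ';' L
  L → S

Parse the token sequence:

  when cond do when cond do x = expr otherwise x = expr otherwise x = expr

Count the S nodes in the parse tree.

1

[S [M when cond do [M when cond do [M x = expr] otherwise [M x = expr]] otherwise [M x = expr]]]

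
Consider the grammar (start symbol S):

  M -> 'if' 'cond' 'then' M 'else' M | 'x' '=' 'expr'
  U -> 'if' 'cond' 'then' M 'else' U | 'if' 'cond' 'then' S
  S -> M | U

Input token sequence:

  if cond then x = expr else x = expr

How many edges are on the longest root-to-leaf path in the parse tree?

[S [M if cond then [M x = expr] else [M x = expr]]]

3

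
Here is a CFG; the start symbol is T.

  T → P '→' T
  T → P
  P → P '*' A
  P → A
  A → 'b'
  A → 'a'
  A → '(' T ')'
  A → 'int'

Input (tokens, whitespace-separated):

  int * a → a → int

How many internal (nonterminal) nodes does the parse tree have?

11

[T [P [P [A int]] * [A a]] → [T [P [A a]] → [T [P [A int]]]]]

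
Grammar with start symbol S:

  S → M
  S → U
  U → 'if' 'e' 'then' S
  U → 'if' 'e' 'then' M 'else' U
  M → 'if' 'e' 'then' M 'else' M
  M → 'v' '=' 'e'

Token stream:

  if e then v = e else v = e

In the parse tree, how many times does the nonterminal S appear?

1

[S [M if e then [M v = e] else [M v = e]]]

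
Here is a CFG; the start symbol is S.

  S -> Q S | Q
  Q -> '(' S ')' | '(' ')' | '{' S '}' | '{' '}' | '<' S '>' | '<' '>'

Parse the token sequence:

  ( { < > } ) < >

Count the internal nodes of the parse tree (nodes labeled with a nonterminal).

8

[S [Q ( [S [Q { [S [Q < >]] }]] )] [S [Q < >]]]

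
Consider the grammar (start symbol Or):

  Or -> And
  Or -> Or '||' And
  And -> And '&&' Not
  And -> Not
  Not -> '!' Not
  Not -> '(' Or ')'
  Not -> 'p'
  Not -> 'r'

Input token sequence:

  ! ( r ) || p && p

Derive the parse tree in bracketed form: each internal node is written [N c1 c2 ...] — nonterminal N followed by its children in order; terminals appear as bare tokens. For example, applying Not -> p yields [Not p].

[Or [Or [And [Not ! [Not ( [Or [And [Not r]]] )]]]] || [And [And [Not p]] && [Not p]]]

Or
Or || And
And || And
Not || And
! Not || And
! ( Or ) || And
! ( And ) || And
! ( Not ) || And
! ( r ) || And
! ( r ) || And && Not
! ( r ) || Not && Not
! ( r ) || p && Not
! ( r ) || p && p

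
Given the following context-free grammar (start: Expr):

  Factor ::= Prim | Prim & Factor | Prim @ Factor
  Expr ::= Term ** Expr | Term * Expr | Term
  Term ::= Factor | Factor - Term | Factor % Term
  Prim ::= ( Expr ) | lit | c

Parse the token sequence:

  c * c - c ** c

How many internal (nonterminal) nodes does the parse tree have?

[Expr [Term [Factor [Prim c]]] * [Expr [Term [Factor [Prim c]] - [Term [Factor [Prim c]]]] ** [Expr [Term [Factor [Prim c]]]]]]

15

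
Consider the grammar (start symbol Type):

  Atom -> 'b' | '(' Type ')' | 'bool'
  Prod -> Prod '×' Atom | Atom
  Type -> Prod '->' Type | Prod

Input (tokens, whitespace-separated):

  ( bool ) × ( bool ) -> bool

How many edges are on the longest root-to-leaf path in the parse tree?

[Type [Prod [Prod [Atom ( [Type [Prod [Atom bool]]] )]] × [Atom ( [Type [Prod [Atom bool]]] )]] -> [Type [Prod [Atom bool]]]]

7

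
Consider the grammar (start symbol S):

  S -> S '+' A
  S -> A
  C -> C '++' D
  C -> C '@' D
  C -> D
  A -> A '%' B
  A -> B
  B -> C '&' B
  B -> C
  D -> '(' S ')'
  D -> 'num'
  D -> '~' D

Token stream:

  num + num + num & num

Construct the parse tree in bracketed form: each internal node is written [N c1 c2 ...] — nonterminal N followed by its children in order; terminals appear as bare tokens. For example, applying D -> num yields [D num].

S
S + A
S + A + A
A + A + A
B + A + A
C + A + A
D + A + A
num + A + A
num + B + A
num + C + A
num + D + A
num + num + A
num + num + B
num + num + C & B
num + num + D & B
num + num + num & B
num + num + num & C
num + num + num & D
num + num + num & num

[S [S [S [A [B [C [D num]]]]] + [A [B [C [D num]]]]] + [A [B [C [D num]] & [B [C [D num]]]]]]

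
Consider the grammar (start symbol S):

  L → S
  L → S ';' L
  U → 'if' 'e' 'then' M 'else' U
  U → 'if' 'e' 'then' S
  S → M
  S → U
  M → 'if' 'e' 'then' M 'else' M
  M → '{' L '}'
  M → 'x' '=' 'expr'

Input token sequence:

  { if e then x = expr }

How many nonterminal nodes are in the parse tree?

[S [M { [L [S [U if e then [S [M x = expr]]]]] }]]

7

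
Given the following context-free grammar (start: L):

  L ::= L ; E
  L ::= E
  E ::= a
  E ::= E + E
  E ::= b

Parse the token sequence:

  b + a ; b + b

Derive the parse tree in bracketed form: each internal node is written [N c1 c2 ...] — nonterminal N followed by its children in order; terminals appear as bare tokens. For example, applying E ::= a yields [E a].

[L [L [E [E b] + [E a]]] ; [E [E b] + [E b]]]

L
L ; E
E ; E
E + E ; E
b + E ; E
b + a ; E
b + a ; E + E
b + a ; b + E
b + a ; b + b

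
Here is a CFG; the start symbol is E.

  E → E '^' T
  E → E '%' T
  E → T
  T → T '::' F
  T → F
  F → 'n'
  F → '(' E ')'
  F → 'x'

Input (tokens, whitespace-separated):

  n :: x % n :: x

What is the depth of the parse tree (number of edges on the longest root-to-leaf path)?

5

[E [E [T [T [F n]] :: [F x]]] % [T [T [F n]] :: [F x]]]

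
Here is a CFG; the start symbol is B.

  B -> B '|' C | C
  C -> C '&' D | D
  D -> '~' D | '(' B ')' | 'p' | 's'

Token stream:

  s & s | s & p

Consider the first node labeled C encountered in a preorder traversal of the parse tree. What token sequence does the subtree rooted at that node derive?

[B [B [C [C [D s]] & [D s]]] | [C [C [D s]] & [D p]]]

s & s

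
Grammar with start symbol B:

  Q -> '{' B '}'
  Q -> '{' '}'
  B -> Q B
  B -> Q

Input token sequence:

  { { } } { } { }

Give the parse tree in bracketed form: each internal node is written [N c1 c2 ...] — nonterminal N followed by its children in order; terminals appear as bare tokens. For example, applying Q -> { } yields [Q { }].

[B [Q { [B [Q { }]] }] [B [Q { }] [B [Q { }]]]]

B
Q B
{ B } B
{ Q } B
{ { } } B
{ { } } Q B
{ { } } { } B
{ { } } { } Q
{ { } } { } { }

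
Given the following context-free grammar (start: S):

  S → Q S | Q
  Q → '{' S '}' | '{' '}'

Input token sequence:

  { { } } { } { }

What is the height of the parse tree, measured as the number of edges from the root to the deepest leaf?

4

[S [Q { [S [Q { }]] }] [S [Q { }] [S [Q { }]]]]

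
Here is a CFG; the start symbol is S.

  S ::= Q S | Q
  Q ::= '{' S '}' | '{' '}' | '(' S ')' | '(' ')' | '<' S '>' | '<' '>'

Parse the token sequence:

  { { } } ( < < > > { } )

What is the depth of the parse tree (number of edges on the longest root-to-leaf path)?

7

[S [Q { [S [Q { }]] }] [S [Q ( [S [Q < [S [Q < >]] >] [S [Q { }]]] )]]]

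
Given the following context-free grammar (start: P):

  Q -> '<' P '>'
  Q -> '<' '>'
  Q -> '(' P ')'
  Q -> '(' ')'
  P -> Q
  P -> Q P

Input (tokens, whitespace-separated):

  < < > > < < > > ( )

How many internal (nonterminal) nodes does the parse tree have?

[P [Q < [P [Q < >]] >] [P [Q < [P [Q < >]] >] [P [Q ( )]]]]

10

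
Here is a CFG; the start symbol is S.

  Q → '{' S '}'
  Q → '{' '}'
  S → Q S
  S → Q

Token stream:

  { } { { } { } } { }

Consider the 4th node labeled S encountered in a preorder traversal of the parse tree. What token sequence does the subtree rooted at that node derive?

[S [Q { }] [S [Q { [S [Q { }] [S [Q { }]]] }] [S [Q { }]]]]

{ }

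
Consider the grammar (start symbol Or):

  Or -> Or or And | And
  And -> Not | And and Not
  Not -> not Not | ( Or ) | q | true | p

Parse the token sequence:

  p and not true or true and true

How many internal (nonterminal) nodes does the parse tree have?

[Or [Or [And [And [Not p]] and [Not not [Not true]]]] or [And [And [Not true]] and [Not true]]]

11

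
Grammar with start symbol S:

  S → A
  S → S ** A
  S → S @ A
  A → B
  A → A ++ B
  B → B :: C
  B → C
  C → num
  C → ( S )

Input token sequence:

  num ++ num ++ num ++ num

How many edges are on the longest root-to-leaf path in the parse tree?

7

[S [A [A [A [A [B [C num]]] ++ [B [C num]]] ++ [B [C num]]] ++ [B [C num]]]]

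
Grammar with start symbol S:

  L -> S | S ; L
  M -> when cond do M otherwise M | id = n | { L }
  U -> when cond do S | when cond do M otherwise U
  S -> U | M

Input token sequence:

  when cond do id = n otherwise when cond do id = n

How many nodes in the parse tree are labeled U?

2

[S [U when cond do [M id = n] otherwise [U when cond do [S [M id = n]]]]]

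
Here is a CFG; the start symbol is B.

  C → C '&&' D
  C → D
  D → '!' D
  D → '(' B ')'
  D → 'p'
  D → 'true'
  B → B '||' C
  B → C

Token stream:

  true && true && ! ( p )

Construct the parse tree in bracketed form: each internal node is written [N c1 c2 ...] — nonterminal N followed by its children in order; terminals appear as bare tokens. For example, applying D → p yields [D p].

[B [C [C [C [D true]] && [D true]] && [D ! [D ( [B [C [D p]]] )]]]]

B
C
C && D
C && D && D
D && D && D
true && D && D
true && true && D
true && true && ! D
true && true && ! ( B )
true && true && ! ( C )
true && true && ! ( D )
true && true && ! ( p )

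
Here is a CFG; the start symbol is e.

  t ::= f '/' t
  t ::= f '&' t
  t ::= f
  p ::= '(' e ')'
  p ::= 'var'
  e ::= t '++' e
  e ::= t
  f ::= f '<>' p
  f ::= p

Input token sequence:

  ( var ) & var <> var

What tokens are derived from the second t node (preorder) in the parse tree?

var

[e [t [f [p ( [e [t [f [p var]]]] )]] & [t [f [f [p var]] <> [p var]]]]]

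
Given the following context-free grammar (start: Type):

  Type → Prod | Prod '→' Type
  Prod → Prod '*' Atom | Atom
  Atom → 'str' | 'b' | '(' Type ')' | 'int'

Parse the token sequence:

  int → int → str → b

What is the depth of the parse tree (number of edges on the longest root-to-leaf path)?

6

[Type [Prod [Atom int]] → [Type [Prod [Atom int]] → [Type [Prod [Atom str]] → [Type [Prod [Atom b]]]]]]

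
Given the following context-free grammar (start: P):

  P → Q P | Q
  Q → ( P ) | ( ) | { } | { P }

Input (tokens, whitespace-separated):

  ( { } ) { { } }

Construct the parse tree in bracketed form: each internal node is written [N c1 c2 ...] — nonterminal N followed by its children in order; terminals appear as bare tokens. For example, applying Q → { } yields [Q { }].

[P [Q ( [P [Q { }]] )] [P [Q { [P [Q { }]] }]]]

P
Q P
( P ) P
( Q ) P
( { } ) P
( { } ) Q
( { } ) { P }
( { } ) { Q }
( { } ) { { } }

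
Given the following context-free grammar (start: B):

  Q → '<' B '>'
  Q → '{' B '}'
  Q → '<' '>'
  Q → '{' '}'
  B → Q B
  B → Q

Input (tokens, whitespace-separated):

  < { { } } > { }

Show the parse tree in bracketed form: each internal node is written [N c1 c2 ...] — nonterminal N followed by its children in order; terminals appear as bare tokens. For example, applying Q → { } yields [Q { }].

B
Q B
< B > B
< Q > B
< { B } > B
< { Q } > B
< { { } } > B
< { { } } > Q
< { { } } > { }

[B [Q < [B [Q { [B [Q { }]] }]] >] [B [Q { }]]]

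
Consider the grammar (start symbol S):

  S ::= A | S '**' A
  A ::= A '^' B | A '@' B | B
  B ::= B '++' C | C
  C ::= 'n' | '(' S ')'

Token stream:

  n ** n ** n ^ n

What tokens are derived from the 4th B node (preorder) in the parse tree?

n

[S [S [S [A [B [C n]]]] ** [A [B [C n]]]] ** [A [A [B [C n]]] ^ [B [C n]]]]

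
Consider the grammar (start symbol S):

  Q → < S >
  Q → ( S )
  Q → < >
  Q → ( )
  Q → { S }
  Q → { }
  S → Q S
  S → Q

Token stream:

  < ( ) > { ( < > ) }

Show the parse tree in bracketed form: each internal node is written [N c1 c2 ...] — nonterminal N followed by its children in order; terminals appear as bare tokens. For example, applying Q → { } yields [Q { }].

[S [Q < [S [Q ( )]] >] [S [Q { [S [Q ( [S [Q < >]] )]] }]]]

S
Q S
< S > S
< Q > S
< ( ) > S
< ( ) > Q
< ( ) > { S }
< ( ) > { Q }
< ( ) > { ( S ) }
< ( ) > { ( Q ) }
< ( ) > { ( < > ) }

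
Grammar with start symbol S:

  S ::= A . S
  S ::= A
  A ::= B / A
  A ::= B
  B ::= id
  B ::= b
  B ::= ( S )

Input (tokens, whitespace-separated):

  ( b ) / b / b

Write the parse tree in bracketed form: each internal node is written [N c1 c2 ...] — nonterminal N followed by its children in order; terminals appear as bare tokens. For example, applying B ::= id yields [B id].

[S [A [B ( [S [A [B b]]] )] / [A [B b] / [A [B b]]]]]

S
A
B / A
( S ) / A
( A ) / A
( B ) / A
( b ) / A
( b ) / B / A
( b ) / b / A
( b ) / b / B
( b ) / b / b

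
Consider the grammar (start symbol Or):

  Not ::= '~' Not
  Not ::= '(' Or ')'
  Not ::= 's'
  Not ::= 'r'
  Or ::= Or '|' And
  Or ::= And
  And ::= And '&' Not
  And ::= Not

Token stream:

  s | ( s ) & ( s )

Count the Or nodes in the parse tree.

4

[Or [Or [And [Not s]]] | [And [And [Not ( [Or [And [Not s]]] )]] & [Not ( [Or [And [Not s]]] )]]]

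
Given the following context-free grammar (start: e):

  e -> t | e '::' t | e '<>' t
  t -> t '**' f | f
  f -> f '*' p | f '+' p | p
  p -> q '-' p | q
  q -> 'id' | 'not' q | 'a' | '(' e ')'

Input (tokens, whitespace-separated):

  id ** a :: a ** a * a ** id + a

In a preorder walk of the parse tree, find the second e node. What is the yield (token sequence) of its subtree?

id ** a

[e [e [t [t [f [p [q id]]]] ** [f [p [q a]]]]] :: [t [t [t [f [p [q a]]]] ** [f [f [p [q a]]] * [p [q a]]]] ** [f [f [p [q id]]] + [p [q a]]]]]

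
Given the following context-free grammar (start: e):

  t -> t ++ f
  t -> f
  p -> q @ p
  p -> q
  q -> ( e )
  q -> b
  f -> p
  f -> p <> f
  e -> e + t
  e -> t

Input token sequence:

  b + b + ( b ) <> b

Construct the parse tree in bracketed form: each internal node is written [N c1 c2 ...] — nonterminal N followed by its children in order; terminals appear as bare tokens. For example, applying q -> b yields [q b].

[e [e [e [t [f [p [q b]]]]] + [t [f [p [q b]]]]] + [t [f [p [q ( [e [t [f [p [q b]]]]] )]] <> [f [p [q b]]]]]]

e
e + t
e + t + t
t + t + t
f + t + t
p + t + t
q + t + t
b + t + t
b + f + t
b + p + t
b + q + t
b + b + t
b + b + f
b + b + p <> f
b + b + q <> f
b + b + ( e ) <> f
b + b + ( t ) <> f
b + b + ( f ) <> f
b + b + ( p ) <> f
b + b + ( q ) <> f
b + b + ( b ) <> f
b + b + ( b ) <> p
b + b + ( b ) <> q
b + b + ( b ) <> b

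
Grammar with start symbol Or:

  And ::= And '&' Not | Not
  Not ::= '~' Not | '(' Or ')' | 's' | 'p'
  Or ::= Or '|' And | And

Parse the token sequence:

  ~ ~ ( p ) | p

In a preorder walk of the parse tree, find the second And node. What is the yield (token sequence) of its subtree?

p

[Or [Or [And [Not ~ [Not ~ [Not ( [Or [And [Not p]]] )]]]]] | [And [Not p]]]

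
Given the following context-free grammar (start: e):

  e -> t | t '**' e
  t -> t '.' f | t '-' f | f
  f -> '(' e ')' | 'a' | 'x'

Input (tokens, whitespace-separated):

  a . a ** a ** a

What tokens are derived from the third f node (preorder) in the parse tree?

[e [t [t [f a]] . [f a]] ** [e [t [f a]] ** [e [t [f a]]]]]

a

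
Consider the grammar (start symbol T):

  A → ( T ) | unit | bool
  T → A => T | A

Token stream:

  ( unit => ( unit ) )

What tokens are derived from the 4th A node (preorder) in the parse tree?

unit

[T [A ( [T [A unit] => [T [A ( [T [A unit]] )]]] )]]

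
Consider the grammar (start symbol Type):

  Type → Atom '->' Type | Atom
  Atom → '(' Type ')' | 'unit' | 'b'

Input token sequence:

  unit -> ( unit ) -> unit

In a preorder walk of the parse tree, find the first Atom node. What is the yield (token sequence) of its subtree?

unit

[Type [Atom unit] -> [Type [Atom ( [Type [Atom unit]] )] -> [Type [Atom unit]]]]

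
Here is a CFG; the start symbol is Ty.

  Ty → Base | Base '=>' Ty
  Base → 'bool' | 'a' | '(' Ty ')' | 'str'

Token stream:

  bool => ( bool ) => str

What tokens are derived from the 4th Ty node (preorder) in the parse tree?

str

[Ty [Base bool] => [Ty [Base ( [Ty [Base bool]] )] => [Ty [Base str]]]]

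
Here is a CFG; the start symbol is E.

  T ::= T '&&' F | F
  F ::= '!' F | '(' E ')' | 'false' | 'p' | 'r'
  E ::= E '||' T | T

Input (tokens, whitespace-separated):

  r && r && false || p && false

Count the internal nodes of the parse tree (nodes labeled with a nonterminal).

[E [E [T [T [T [F r]] && [F r]] && [F false]]] || [T [T [F p]] && [F false]]]

12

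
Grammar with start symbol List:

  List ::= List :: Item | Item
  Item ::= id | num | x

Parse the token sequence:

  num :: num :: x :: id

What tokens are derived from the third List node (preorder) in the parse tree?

[List [List [List [List [Item num]] :: [Item num]] :: [Item x]] :: [Item id]]

num :: num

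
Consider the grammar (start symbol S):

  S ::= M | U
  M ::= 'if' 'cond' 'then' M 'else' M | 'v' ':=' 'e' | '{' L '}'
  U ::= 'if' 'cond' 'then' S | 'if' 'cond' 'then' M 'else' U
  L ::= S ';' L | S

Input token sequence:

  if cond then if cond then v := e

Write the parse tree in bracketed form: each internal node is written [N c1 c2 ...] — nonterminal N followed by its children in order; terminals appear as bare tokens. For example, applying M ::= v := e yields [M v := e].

[S [U if cond then [S [U if cond then [S [M v := e]]]]]]

S
U
if cond then S
if cond then U
if cond then if cond then S
if cond then if cond then M
if cond then if cond then v := e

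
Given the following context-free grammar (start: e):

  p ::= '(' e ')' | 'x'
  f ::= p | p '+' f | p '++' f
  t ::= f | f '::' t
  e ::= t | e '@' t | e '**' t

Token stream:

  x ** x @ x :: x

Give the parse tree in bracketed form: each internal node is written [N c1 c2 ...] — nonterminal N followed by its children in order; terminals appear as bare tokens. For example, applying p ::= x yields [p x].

e
e @ t
e ** t @ t
t ** t @ t
f ** t @ t
p ** t @ t
x ** t @ t
x ** f @ t
x ** p @ t
x ** x @ t
x ** x @ f :: t
x ** x @ p :: t
x ** x @ x :: t
x ** x @ x :: f
x ** x @ x :: p
x ** x @ x :: x

[e [e [e [t [f [p x]]]] ** [t [f [p x]]]] @ [t [f [p x]] :: [t [f [p x]]]]]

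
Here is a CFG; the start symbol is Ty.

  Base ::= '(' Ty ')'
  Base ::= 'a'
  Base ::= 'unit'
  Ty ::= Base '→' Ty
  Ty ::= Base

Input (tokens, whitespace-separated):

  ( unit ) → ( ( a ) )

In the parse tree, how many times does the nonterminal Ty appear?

5

[Ty [Base ( [Ty [Base unit]] )] → [Ty [Base ( [Ty [Base ( [Ty [Base a]] )]] )]]]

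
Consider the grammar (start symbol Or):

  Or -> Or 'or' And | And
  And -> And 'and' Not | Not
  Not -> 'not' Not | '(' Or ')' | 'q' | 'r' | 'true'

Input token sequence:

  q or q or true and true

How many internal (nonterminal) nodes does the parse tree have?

[Or [Or [Or [And [Not q]]] or [And [Not q]]] or [And [And [Not true]] and [Not true]]]

11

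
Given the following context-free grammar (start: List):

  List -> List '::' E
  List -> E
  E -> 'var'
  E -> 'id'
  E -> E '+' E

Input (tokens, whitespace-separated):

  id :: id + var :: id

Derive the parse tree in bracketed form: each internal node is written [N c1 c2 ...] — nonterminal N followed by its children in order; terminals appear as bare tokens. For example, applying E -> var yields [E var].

[List [List [List [E id]] :: [E [E id] + [E var]]] :: [E id]]

List
List :: E
List :: E :: E
E :: E :: E
id :: E :: E
id :: E + E :: E
id :: id + E :: E
id :: id + var :: E
id :: id + var :: id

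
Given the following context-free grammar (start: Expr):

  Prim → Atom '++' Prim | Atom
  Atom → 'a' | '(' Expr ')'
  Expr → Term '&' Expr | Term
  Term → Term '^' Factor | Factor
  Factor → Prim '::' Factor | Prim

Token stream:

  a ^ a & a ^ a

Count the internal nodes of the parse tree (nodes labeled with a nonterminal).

18

[Expr [Term [Term [Factor [Prim [Atom a]]]] ^ [Factor [Prim [Atom a]]]] & [Expr [Term [Term [Factor [Prim [Atom a]]]] ^ [Factor [Prim [Atom a]]]]]]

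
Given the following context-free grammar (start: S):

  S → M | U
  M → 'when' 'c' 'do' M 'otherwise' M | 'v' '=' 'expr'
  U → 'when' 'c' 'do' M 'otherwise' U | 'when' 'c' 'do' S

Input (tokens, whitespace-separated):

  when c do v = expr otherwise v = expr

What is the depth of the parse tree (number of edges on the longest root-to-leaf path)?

3

[S [M when c do [M v = expr] otherwise [M v = expr]]]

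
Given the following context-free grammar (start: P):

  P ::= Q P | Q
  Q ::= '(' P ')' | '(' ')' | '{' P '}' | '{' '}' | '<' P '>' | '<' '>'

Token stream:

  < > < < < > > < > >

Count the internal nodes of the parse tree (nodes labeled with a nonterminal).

10

[P [Q < >] [P [Q < [P [Q < [P [Q < >]] >] [P [Q < >]]] >]]]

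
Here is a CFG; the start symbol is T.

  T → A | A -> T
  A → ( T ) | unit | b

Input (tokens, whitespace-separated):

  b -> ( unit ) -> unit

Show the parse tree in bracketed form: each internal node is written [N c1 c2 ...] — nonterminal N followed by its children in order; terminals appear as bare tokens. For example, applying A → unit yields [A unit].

T
A -> T
b -> T
b -> A -> T
b -> ( T ) -> T
b -> ( A ) -> T
b -> ( unit ) -> T
b -> ( unit ) -> A
b -> ( unit ) -> unit

[T [A b] -> [T [A ( [T [A unit]] )] -> [T [A unit]]]]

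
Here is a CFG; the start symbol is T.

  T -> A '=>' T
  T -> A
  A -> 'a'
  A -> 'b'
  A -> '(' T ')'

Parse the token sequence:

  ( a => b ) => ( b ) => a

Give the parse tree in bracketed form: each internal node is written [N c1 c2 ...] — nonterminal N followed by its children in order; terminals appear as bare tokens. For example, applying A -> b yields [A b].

[T [A ( [T [A a] => [T [A b]]] )] => [T [A ( [T [A b]] )] => [T [A a]]]]

T
A => T
( T ) => T
( A => T ) => T
( a => T ) => T
( a => A ) => T
( a => b ) => T
( a => b ) => A => T
( a => b ) => ( T ) => T
( a => b ) => ( A ) => T
( a => b ) => ( b ) => T
( a => b ) => ( b ) => A
( a => b ) => ( b ) => a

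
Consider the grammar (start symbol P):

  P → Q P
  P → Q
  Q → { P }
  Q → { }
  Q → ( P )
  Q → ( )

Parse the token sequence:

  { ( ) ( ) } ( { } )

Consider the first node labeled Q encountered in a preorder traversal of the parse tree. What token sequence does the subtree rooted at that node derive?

{ ( ) ( ) }

[P [Q { [P [Q ( )] [P [Q ( )]]] }] [P [Q ( [P [Q { }]] )]]]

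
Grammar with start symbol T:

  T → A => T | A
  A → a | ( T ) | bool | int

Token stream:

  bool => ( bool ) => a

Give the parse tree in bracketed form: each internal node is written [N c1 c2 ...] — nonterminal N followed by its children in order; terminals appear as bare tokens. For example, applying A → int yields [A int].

[T [A bool] => [T [A ( [T [A bool]] )] => [T [A a]]]]

T
A => T
bool => T
bool => A => T
bool => ( T ) => T
bool => ( A ) => T
bool => ( bool ) => T
bool => ( bool ) => A
bool => ( bool ) => a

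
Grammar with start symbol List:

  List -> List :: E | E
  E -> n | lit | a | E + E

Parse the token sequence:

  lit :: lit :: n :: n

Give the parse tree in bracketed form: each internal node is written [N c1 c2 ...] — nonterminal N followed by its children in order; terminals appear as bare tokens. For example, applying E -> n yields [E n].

[List [List [List [List [E lit]] :: [E lit]] :: [E n]] :: [E n]]

List
List :: E
List :: E :: E
List :: E :: E :: E
E :: E :: E :: E
lit :: E :: E :: E
lit :: lit :: E :: E
lit :: lit :: n :: E
lit :: lit :: n :: n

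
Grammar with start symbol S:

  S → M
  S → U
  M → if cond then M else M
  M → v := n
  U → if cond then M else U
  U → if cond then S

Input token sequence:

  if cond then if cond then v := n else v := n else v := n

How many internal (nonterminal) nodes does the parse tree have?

[S [M if cond then [M if cond then [M v := n] else [M v := n]] else [M v := n]]]

6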